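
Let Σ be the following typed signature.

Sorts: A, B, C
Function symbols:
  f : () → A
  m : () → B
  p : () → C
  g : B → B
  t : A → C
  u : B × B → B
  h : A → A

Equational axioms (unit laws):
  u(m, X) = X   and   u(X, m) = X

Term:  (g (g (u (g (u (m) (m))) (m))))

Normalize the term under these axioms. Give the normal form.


1. (g (g (u (g (u (m) (m))) (m))))  →  (g (g (g (u (m) (m)))))
2. (g (g (g (u (m) (m)))))  →  (g (g (g (m))))

normal form = (g (g (g (m))))


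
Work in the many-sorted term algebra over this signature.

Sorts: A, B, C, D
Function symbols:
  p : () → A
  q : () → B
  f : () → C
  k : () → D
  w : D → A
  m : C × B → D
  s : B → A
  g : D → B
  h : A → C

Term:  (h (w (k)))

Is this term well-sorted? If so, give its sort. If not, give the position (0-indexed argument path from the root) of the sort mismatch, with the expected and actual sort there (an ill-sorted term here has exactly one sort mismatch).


well-sorted; sort = C

    (k) : D
  (w (k)) : A
(h (w (k))) : C


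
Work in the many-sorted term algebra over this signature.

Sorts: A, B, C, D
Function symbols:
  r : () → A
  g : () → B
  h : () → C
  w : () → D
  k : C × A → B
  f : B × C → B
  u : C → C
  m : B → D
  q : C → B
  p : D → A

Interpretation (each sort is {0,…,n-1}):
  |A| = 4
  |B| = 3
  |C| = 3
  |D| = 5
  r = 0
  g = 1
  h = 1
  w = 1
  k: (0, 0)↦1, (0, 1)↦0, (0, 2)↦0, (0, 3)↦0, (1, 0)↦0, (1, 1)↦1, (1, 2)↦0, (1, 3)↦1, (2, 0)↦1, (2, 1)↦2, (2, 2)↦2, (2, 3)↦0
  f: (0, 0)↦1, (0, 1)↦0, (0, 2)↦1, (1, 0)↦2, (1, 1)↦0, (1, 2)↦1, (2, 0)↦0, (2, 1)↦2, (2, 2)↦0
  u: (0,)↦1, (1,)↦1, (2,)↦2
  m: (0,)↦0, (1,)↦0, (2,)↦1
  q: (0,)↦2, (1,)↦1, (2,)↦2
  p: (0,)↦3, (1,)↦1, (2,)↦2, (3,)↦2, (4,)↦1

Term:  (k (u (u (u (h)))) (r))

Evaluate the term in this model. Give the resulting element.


  h = 1
  (u (h)) = u(1,) = 1
  (u (u (h))) = u(1,) = 1
  (u (u (u (h)))) = u(1,) = 1
  r = 0
  (k (u (u (u (h)))) (r)) = k(1, 0) = 0

value = 0


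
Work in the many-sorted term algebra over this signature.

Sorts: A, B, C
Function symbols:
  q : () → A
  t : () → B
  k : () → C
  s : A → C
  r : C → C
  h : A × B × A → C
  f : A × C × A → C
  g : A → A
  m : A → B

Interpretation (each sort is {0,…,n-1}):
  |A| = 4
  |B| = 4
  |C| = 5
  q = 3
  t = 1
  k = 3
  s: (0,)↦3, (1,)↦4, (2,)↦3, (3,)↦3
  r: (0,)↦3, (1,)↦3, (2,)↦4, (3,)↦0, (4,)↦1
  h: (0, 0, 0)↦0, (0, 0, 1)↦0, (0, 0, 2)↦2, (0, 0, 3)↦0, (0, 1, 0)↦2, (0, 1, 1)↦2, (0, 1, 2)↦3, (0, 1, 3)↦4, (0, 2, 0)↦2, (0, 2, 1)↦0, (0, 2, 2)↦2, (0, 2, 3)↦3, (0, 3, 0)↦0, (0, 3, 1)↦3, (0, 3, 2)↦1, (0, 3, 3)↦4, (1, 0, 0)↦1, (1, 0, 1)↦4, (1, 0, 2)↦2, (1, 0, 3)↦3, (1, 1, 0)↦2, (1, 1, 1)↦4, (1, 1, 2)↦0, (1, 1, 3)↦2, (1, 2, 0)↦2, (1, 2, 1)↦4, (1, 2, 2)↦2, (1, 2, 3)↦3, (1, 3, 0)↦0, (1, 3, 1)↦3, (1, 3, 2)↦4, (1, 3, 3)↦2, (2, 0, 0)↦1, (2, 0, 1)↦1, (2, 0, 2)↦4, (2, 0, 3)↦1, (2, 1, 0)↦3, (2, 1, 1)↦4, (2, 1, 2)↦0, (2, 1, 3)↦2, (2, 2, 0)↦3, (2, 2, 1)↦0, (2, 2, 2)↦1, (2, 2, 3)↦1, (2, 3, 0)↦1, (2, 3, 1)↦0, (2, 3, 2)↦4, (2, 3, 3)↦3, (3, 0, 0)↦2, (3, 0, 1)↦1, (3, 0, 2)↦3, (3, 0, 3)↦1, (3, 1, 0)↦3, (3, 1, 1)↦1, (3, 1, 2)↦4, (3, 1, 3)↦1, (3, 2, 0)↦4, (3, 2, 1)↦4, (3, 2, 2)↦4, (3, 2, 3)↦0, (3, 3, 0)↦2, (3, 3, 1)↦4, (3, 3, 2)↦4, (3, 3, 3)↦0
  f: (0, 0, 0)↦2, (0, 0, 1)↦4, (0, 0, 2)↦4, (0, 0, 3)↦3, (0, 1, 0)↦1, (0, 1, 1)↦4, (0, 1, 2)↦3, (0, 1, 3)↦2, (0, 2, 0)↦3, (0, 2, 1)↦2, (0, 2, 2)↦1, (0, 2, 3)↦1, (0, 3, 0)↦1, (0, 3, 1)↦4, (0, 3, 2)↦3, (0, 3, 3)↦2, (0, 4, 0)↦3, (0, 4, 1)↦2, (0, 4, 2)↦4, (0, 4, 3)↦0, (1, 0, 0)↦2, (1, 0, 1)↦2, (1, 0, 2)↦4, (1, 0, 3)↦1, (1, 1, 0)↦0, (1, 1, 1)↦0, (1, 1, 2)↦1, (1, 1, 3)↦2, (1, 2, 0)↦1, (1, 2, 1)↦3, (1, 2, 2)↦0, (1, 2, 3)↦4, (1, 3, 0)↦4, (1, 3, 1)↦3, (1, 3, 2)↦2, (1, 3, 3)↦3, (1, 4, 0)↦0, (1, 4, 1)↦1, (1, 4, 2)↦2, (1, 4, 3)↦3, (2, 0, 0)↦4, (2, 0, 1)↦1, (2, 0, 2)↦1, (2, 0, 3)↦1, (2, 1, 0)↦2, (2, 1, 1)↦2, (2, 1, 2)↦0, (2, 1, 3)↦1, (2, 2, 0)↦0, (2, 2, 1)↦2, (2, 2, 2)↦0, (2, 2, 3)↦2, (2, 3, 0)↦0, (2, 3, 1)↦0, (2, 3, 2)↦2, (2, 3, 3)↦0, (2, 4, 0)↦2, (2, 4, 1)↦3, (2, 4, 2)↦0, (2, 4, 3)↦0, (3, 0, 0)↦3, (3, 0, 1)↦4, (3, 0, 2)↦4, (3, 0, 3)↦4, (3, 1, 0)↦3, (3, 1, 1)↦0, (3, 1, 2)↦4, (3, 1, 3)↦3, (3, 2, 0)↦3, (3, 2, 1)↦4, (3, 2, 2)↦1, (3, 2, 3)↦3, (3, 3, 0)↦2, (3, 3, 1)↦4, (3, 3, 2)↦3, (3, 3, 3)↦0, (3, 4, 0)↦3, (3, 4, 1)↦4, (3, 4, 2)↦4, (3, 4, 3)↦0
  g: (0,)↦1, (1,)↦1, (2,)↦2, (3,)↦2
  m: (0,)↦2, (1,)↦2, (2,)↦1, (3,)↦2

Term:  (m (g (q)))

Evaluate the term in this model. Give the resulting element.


value = 1

  q = 3
  (g (q)) = g(3,) = 2
  (m (g (q))) = m(2,) = 1


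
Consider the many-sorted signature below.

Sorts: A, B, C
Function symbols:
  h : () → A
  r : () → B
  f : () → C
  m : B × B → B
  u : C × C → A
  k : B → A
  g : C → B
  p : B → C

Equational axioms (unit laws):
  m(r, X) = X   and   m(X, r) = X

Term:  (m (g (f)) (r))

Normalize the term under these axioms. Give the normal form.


normal form = (g (f))

1. (m (g (f)) (r))  →  (g (f))


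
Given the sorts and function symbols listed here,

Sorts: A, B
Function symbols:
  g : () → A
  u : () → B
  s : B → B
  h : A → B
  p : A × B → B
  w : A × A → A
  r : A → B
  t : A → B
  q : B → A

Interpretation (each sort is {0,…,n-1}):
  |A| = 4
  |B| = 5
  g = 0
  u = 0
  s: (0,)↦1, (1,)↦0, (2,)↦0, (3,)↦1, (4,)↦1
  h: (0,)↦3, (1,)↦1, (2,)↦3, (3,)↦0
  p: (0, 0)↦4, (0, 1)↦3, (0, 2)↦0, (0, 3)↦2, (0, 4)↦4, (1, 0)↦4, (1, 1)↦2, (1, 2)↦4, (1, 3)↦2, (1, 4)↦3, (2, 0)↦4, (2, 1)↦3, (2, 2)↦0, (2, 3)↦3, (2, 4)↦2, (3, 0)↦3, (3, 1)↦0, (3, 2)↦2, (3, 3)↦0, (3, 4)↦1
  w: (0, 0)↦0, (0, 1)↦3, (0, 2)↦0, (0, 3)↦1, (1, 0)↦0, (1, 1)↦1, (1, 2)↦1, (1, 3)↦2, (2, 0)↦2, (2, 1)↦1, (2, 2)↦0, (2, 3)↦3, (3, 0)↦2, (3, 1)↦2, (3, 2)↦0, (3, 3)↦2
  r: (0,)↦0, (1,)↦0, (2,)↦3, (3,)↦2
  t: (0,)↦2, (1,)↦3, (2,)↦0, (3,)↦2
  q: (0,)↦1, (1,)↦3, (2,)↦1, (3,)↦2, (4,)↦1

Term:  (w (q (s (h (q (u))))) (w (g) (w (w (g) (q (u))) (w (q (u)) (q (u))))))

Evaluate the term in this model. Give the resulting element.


  u = 0
  (q (u)) = q(0,) = 1
  (h (q (u))) = h(1,) = 1
  (s (h (q (u)))) = s(1,) = 0
  (q (s (h (q (u))))) = q(0,) = 1
  g = 0
  g = 0
  u = 0
  (q (u)) = q(0,) = 1
  (w (g) (q (u))) = w(0, 1) = 3
  u = 0
  (q (u)) = q(0,) = 1
  u = 0
  (q (u)) = q(0,) = 1
  (w (q (u)) (q (u))) = w(1, 1) = 1
  (w (w (g) (q (u))) (w (q (u)) (q (u)))) = w(3, 1) = 2
  (w (g) (w (w (g) (q (u))) (w (q (u)) (q (u))))) = w(0, 2) = 0
  (w (q (s (h (q (u))))) (w (g) (w (w (g) (q (u))) (w (q (u)) (q (u)))))) = w(1, 0) = 0

value = 0


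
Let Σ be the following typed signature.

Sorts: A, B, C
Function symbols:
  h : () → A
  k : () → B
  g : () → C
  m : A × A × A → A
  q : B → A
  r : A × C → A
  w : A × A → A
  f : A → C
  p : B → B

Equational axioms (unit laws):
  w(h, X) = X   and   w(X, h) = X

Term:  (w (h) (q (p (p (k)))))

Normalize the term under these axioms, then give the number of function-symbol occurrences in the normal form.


size = 4

1. (w (h) (q (p (p (k)))))  →  (q (p (p (k))))
normal form: (q (p (p (k))))


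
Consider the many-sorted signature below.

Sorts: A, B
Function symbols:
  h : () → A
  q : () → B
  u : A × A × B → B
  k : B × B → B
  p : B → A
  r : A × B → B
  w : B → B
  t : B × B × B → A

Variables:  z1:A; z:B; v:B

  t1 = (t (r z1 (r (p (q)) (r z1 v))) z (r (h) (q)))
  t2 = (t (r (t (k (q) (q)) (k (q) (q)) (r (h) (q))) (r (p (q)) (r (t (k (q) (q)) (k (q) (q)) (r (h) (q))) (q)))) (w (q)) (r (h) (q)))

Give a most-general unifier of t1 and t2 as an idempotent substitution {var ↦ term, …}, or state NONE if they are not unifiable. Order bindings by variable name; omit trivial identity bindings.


{v ↦ (q), z ↦ (w (q)), z1 ↦ (t (k (q) (q)) (k (q) (q)) (r (h) (q)))}


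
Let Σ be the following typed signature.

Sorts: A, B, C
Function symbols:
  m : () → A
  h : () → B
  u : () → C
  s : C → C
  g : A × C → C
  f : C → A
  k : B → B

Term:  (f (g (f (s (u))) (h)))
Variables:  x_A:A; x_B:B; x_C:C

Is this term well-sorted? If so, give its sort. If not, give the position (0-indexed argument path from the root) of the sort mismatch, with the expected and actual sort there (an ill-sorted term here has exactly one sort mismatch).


ill-sorted at position [0, 1]: expected C, got B

        (u) : C
      (s (u)) : C
    (f (s (u))) : A
    (h) : B
  (g (f (s (u))) (h)) : ✗ arg 1 at [0, 1] has sort B, expected C


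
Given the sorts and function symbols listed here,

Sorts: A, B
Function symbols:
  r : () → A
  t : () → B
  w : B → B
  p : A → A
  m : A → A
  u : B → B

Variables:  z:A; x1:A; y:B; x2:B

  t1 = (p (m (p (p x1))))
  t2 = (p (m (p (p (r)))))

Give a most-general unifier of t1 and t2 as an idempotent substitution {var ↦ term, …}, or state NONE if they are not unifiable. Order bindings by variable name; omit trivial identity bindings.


{x1 ↦ (r)}


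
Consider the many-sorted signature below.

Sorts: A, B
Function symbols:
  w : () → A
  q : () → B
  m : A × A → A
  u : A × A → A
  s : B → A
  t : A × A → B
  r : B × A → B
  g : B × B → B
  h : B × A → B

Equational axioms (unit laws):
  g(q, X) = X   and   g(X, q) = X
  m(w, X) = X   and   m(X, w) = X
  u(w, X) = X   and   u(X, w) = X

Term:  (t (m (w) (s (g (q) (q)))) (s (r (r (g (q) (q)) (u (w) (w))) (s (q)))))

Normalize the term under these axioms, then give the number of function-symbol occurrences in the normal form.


1. (t (m (w) (s (g (q) (q)))) (s (r (r (g (q) (q)) (u (w) (w))) (s (q)))))  →  (t (s (g (q) (q))) (s (r (r (g (q) (q)) (u (w) (w))) (s (q)))))
2. (t (s (g (q) (q))) (s (r (r (g (q) (q)) (u (w) (w))) (s (q)))))  →  (t (s (q)) (s (r (r (g (q) (q)) (u (w) (w))) (s (q)))))
3. (t (s (q)) (s (r (r (g (q) (q)) (u (w) (w))) (s (q)))))  →  (t (s (q)) (s (r (r (q) (u (w) (w))) (s (q)))))
4. (t (s (q)) (s (r (r (q) (u (w) (w))) (s (q)))))  →  (t (s (q)) (s (r (r (q) (w)) (s (q)))))
normal form: (t (s (q)) (s (r (r (q) (w)) (s (q)))))

size = 10


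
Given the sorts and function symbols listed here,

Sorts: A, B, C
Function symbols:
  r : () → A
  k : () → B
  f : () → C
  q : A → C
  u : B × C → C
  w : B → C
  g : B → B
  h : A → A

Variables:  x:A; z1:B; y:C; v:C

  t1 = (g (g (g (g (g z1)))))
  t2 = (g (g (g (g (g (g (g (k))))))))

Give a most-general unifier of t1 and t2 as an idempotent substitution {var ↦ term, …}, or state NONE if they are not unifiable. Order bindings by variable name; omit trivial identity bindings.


{z1 ↦ (g (g (k)))}


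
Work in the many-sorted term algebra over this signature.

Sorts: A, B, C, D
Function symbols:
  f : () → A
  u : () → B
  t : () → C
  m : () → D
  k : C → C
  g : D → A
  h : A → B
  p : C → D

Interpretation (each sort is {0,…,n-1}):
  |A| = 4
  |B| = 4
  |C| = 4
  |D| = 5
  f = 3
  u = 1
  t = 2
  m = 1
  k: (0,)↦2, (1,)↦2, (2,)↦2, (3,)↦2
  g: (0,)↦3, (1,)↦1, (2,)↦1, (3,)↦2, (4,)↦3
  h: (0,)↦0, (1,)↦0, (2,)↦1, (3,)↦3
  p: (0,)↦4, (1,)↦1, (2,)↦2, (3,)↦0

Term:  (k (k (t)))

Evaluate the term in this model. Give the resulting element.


  t = 2
  (k (t)) = k(2,) = 2
  (k (k (t))) = k(2,) = 2

value = 2


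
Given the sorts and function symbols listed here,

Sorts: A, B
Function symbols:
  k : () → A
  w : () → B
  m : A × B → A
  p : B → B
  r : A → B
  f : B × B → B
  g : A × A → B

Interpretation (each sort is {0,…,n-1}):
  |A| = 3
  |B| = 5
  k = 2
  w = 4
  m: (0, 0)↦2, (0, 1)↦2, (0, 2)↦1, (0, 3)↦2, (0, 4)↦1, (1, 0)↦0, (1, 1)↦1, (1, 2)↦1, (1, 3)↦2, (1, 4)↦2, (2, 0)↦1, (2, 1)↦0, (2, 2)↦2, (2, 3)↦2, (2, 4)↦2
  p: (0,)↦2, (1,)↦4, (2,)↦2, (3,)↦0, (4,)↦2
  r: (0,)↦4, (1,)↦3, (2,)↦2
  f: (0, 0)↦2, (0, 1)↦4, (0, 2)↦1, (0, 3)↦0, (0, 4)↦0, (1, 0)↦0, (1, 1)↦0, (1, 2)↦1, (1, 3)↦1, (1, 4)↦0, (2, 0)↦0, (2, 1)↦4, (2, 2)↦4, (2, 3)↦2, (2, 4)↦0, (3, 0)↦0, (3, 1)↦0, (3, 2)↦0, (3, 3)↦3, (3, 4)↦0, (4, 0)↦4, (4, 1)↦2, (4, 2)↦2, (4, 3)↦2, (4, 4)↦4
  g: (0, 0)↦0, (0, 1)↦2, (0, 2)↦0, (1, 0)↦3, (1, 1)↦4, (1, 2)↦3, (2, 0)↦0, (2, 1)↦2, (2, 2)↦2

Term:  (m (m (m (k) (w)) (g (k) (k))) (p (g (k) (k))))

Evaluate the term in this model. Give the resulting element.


value = 2

  k = 2
  w = 4
  (m (k) (w)) = m(2, 4) = 2
  k = 2
  k = 2
  (g (k) (k)) = g(2, 2) = 2
  (m (m (k) (w)) (g (k) (k))) = m(2, 2) = 2
  k = 2
  k = 2
  (g (k) (k)) = g(2, 2) = 2
  (p (g (k) (k))) = p(2,) = 2
  (m (m (m (k) (w)) (g (k) (k))) (p (g (k) (k)))) = m(2, 2) = 2


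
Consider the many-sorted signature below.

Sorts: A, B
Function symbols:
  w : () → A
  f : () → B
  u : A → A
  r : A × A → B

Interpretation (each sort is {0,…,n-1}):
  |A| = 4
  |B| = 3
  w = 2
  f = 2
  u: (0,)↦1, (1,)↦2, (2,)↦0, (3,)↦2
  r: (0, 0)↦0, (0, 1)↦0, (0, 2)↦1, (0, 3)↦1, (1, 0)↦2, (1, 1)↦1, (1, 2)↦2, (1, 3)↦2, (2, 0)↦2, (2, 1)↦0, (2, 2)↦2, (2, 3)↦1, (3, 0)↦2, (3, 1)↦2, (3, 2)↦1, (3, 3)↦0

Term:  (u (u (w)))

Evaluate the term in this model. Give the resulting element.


  w = 2
  (u (w)) = u(2,) = 0
  (u (u (w))) = u(0,) = 1

value = 1


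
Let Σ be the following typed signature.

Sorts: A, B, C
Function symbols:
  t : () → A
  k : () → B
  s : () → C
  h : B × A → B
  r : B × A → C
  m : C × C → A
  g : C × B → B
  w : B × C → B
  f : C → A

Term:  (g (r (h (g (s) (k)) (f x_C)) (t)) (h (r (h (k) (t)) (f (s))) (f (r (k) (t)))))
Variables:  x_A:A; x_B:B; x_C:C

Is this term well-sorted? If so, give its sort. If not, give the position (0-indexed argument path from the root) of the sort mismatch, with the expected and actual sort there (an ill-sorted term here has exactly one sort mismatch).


ill-sorted at position [1, 0]: expected B, got C

        (s) : C
        (k) : B
      (g (s) (k)) : B
        x_C : C
      (f x_C) : A
    (h (g (s) (k)) (f x_C)) : B
    (t) : A
  (r (h (g (s) (k)) (f x_C)) (t)) : C
        (k) : B
        (t) : A
      (h (k) (t)) : B
        (s) : C
      (f (s)) : A
    (r (h (k) (t)) (f (s))) : C
        (k) : B
        (t) : A
      (r (k) (t)) : C
    (f (r (k) (t))) : A
  (h (r (h (k) (t)) (f (s))) (f (r (k) (t)))) : ✗ arg 0 at [1, 0] has sort C, expected B


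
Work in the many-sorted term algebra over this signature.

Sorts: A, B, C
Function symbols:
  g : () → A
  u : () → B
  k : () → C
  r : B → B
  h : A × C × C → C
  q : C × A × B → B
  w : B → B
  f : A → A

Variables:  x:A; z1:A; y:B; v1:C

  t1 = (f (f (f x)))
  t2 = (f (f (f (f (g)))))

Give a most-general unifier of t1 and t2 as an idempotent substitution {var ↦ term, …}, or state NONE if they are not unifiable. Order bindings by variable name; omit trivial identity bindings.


{x ↦ (f (g))}


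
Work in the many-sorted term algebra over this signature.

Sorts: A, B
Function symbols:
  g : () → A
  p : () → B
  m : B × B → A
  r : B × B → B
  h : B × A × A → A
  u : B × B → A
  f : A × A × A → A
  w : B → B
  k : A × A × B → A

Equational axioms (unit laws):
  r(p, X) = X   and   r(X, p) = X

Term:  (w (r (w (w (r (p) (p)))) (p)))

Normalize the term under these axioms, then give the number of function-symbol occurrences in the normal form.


size = 4

1. (w (r (w (w (r (p) (p)))) (p)))  →  (w (w (w (r (p) (p)))))
2. (w (w (w (r (p) (p)))))  →  (w (w (w (p))))
normal form: (w (w (w (p))))


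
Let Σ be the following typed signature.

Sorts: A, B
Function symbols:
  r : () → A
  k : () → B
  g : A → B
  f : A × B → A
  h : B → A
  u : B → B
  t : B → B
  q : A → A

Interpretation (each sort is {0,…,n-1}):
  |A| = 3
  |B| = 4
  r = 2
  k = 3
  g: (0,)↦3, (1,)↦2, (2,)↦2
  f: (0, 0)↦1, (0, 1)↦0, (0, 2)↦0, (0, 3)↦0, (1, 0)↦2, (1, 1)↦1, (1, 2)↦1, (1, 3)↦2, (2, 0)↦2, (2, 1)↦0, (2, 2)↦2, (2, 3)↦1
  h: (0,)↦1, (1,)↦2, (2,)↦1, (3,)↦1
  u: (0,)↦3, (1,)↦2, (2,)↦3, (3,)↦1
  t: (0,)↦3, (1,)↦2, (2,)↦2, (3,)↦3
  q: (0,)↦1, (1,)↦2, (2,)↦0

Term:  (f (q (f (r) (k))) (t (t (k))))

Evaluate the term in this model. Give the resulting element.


value = 1

  r = 2
  k = 3
  (f (r) (k)) = f(2, 3) = 1
  (q (f (r) (k))) = q(1,) = 2
  k = 3
  (t (k)) = t(3,) = 3
  (t (t (k))) = t(3,) = 3
  (f (q (f (r) (k))) (t (t (k)))) = f(2, 3) = 1


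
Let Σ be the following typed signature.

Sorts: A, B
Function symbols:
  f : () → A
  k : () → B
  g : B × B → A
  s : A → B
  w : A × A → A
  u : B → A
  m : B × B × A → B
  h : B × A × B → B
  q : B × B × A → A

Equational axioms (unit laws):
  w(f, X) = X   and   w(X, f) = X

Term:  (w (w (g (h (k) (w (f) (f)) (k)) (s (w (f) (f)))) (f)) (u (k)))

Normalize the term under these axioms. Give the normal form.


1. (w (w (g (h (k) (w (f) (f)) (k)) (s (w (f) (f)))) (f)) (u (k)))  →  (w (g (h (k) (w (f) (f)) (k)) (s (w (f) (f)))) (u (k)))
2. (w (g (h (k) (w (f) (f)) (k)) (s (w (f) (f)))) (u (k)))  →  (w (g (h (k) (f) (k)) (s (w (f) (f)))) (u (k)))
3. (w (g (h (k) (f) (k)) (s (w (f) (f)))) (u (k)))  →  (w (g (h (k) (f) (k)) (s (f))) (u (k)))

normal form = (w (g (h (k) (f) (k)) (s (f))) (u (k)))


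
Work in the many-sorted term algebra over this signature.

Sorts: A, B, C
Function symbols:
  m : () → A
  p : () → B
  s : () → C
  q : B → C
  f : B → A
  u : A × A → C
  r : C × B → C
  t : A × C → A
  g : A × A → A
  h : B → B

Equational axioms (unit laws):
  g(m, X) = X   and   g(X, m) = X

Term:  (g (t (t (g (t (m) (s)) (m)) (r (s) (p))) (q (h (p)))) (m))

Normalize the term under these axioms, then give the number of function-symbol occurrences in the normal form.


size = 11

1. (g (t (t (g (t (m) (s)) (m)) (r (s) (p))) (q (h (p)))) (m))  →  (t (t (g (t (m) (s)) (m)) (r (s) (p))) (q (h (p))))
2. (t (t (g (t (m) (s)) (m)) (r (s) (p))) (q (h (p))))  →  (t (t (t (m) (s)) (r (s) (p))) (q (h (p))))
normal form: (t (t (t (m) (s)) (r (s) (p))) (q (h (p))))


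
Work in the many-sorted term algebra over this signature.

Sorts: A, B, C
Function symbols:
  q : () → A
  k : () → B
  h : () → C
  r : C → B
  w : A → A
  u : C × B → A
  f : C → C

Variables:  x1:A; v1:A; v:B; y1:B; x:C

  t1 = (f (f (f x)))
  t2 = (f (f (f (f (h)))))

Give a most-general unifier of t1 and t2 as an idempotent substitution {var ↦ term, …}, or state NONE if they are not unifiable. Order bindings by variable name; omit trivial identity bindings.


{x ↦ (f (h))}


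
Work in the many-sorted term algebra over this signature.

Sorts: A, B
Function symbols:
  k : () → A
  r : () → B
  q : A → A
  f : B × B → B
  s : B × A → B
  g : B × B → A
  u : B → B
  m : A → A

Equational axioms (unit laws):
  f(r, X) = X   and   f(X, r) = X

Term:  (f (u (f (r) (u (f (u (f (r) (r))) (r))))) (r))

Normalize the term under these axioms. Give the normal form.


normal form = (u (u (u (r))))

1. (f (u (f (r) (u (f (u (f (r) (r))) (r))))) (r))  →  (u (f (r) (u (f (u (f (r) (r))) (r)))))
2. (u (f (r) (u (f (u (f (r) (r))) (r)))))  →  (u (u (f (u (f (r) (r))) (r))))
3. (u (u (f (u (f (r) (r))) (r))))  →  (u (u (u (f (r) (r)))))
4. (u (u (u (f (r) (r)))))  →  (u (u (u (r))))


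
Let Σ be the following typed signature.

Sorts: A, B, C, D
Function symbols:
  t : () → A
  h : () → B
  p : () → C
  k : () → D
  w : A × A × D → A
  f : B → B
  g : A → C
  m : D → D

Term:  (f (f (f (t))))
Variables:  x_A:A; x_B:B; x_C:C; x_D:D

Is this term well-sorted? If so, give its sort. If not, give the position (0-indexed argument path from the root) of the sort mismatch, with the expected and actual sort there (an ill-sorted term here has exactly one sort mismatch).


      (t) : A
    (f (t)) : ✗ arg 0 at [0, 0, 0] has sort A, expected B

ill-sorted at position [0, 0, 0]: expected B, got A


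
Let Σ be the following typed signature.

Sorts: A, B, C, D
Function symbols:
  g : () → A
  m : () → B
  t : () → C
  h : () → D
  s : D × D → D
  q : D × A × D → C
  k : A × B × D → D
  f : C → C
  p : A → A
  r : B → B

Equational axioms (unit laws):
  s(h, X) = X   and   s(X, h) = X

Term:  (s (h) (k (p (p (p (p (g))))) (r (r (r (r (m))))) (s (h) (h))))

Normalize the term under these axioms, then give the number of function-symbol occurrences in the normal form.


size = 12

1. (s (h) (k (p (p (p (p (g))))) (r (r (r (r (m))))) (s (h) (h))))  →  (k (p (p (p (p (g))))) (r (r (r (r (m))))) (s (h) (h)))
2. (k (p (p (p (p (g))))) (r (r (r (r (m))))) (s (h) (h)))  →  (k (p (p (p (p (g))))) (r (r (r (r (m))))) (h))
normal form: (k (p (p (p (p (g))))) (r (r (r (r (m))))) (h))


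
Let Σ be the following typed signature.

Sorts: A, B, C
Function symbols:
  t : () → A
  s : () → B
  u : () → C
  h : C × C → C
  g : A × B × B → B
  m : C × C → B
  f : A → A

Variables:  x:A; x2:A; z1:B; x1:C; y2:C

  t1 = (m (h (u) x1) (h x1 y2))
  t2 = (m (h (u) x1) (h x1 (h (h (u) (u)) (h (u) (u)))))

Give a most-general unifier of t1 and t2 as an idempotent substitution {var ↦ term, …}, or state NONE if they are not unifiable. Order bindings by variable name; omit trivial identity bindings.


{y2 ↦ (h (h (u) (u)) (h (u) (u)))}


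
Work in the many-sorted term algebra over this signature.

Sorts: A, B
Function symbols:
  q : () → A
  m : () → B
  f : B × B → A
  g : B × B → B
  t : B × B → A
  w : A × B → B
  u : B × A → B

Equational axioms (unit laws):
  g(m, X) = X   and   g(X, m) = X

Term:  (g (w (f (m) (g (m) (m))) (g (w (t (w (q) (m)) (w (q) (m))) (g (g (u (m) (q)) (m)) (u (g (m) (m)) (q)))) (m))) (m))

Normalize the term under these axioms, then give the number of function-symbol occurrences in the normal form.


size = 19

1. (g (w (f (m) (g (m) (m))) (g (w (t (w (q) (m)) (w (q) (m))) (g (g (u (m) (q)) (m)) (u (g (m) (m)) (q)))) (m))) (m))  →  (w (f (m) (g (m) (m))) (g (w (t (w (q) (m)) (w (q) (m))) (g (g (u (m) (q)) (m)) (u (g (m) (m)) (q)))) (m)))
2. (w (f (m) (g (m) (m))) (g (w (t (w (q) (m)) (w (q) (m))) (g (g (u (m) (q)) (m)) (u (g (m) (m)) (q)))) (m)))  →  (w (f (m) (m)) (g (w (t (w (q) (m)) (w (q) (m))) (g (g (u (m) (q)) (m)) (u (g (m) (m)) (q)))) (m)))
3. (w (f (m) (m)) (g (w (t (w (q) (m)) (w (q) (m))) (g (g (u (m) (q)) (m)) (u (g (m) (m)) (q)))) (m)))  →  (w (f (m) (m)) (w (t (w (q) (m)) (w (q) (m))) (g (g (u (m) (q)) (m)) (u (g (m) (m)) (q)))))
4. (w (f (m) (m)) (w (t (w (q) (m)) (w (q) (m))) (g (g (u (m) (q)) (m)) (u (g (m) (m)) (q)))))  →  (w (f (m) (m)) (w (t (w (q) (m)) (w (q) (m))) (g (u (m) (q)) (u (g (m) (m)) (q)))))
5. (w (f (m) (m)) (w (t (w (q) (m)) (w (q) (m))) (g (u (m) (q)) (u (g (m) (m)) (q)))))  →  (w (f (m) (m)) (w (t (w (q) (m)) (w (q) (m))) (g (u (m) (q)) (u (m) (q)))))
normal form: (w (f (m) (m)) (w (t (w (q) (m)) (w (q) (m))) (g (u (m) (q)) (u (m) (q)))))


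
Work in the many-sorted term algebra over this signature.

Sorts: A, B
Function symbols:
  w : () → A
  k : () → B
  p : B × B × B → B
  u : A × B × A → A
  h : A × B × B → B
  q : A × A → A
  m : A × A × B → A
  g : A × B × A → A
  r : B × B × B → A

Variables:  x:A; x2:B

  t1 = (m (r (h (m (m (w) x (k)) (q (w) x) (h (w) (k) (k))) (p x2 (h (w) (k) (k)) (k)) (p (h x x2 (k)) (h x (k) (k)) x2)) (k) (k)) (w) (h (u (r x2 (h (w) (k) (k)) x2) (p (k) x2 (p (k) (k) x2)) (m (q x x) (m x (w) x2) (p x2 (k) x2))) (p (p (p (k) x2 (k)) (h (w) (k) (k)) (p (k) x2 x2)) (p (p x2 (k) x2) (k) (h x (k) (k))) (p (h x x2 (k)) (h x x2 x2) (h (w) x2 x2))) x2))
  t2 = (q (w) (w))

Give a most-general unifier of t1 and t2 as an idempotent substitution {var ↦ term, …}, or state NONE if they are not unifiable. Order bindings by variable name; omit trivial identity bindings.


head clash or occurs-check failure — not unifiable

NONE (not unifiable)


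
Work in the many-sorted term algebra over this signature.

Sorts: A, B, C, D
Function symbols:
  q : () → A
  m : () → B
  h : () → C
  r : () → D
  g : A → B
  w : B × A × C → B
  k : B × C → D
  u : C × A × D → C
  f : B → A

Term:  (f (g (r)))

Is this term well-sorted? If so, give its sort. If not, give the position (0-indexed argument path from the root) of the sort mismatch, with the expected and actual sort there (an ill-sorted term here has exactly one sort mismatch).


ill-sorted at position [0, 0]: expected A, got D

    (r) : D
  (g (r)) : ✗ arg 0 at [0, 0] has sort D, expected A


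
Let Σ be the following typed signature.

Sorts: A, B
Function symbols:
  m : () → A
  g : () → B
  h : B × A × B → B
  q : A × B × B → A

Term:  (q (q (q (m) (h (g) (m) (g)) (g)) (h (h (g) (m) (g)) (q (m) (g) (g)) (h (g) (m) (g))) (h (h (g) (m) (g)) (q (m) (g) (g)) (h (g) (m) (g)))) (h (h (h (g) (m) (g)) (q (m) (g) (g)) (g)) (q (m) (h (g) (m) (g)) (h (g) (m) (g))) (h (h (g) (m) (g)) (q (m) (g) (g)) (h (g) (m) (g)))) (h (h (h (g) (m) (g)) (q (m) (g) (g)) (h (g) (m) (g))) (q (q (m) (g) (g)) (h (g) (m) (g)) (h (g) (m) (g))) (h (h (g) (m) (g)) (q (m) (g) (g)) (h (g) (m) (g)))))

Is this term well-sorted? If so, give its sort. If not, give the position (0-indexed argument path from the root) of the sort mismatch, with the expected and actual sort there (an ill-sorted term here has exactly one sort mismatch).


      (m) : A
        (g) : B
        (m) : A
        (g) : B
      (h (g) (m) (g)) : B
      (g) : B
    (q (m) (h (g) (m) (g)) (g)) : A
        (g) : B
        (m) : A
        (g) : B
      (h (g) (m) (g)) : B
        (m) : A
        (g) : B
        (g) : B
      (q (m) (g) (g)) : A
        (g) : B
        (m) : A
        (g) : B
      (h (g) (m) (g)) : B
    (h (h (g) (m) (g)) (q (m) (g) (g)) (h (g) (m) (g))) : B
        (g) : B
        (m) : A
        (g) : B
      (h (g) (m) (g)) : B
        (m) : A
        (g) : B
        (g) : B
      (q (m) (g) (g)) : A
        (g) : B
        (m) : A
        (g) : B
      (h (g) (m) (g)) : B
    (h (h (g) (m) (g)) (q (m) (g) (g)) (h (g) (m) (g))) : B
  (q (q (m) (h (g) (m) (g)) (g)) (h (h (g) (m) (g)) (q (m) (g) (g)) (h (g) (m) (g))) (h (h (g) (m) (g)) (q (m) (g) (g)) (h (g) (m) (g)))) : A
        (g) : B
        (m) : A
        (g) : B
      (h (g) (m) (g)) : B
        (m) : A
        (g) : B
        (g) : B
      (q (m) (g) (g)) : A
      (g) : B
    (h (h (g) (m) (g)) (q (m) (g) (g)) (g)) : B
      (m) : A
        (g) : B
        (m) : A
        (g) : B
      (h (g) (m) (g)) : B
        (g) : B
        (m) : A
        (g) : B
      (h (g) (m) (g)) : B
    (q (m) (h (g) (m) (g)) (h (g) (m) (g))) : A
        (g) : B
        (m) : A
        (g) : B
      (h (g) (m) (g)) : B
        (m) : A
        (g) : B
        (g) : B
      (q (m) (g) (g)) : A
        (g) : B
        (m) : A
        (g) : B
      (h (g) (m) (g)) : B
    (h (h (g) (m) (g)) (q (m) (g) (g)) (h (g) (m) (g))) : B
  (h (h (h (g) (m) (g)) (q (m) (g) (g)) (g)) (q (m) (h (g) (m) (g)) (h (g) (m) (g))) (h (h (g) (m) (g)) (q (m) (g) (g)) (h (g) (m) (g)))) : B
        (g) : B
        (m) : A
        (g) : B
      (h (g) (m) (g)) : B
        (m) : A
        (g) : B
        (g) : B
      (q (m) (g) (g)) : A
        (g) : B
        (m) : A
        (g) : B
      (h (g) (m) (g)) : B
    (h (h (g) (m) (g)) (q (m) (g) (g)) (h (g) (m) (g))) : B
        (m) : A
        (g) : B
        (g) : B
      (q (m) (g) (g)) : A
        (g) : B
        (m) : A
        (g) : B
      (h (g) (m) (g)) : B
        (g) : B
        (m) : A
        (g) : B
      (h (g) (m) (g)) : B
    (q (q (m) (g) (g)) (h (g) (m) (g)) (h (g) (m) (g))) : A
        (g) : B
        (m) : A
        (g) : B
      (h (g) (m) (g)) : B
        (m) : A
        (g) : B
        (g) : B
      (q (m) (g) (g)) : A
        (g) : B
        (m) : A
        (g) : B
      (h (g) (m) (g)) : B
    (h (h (g) (m) (g)) (q (m) (g) (g)) (h (g) (m) (g))) : B
  (h (h (h (g) (m) (g)) (q (m) (g) (g)) (h (g) (m) (g))) (q (q (m) (g) (g)) (h (g) (m) (g)) (h (g) (m) (g))) (h (h (g) (m) (g)) (q (m) (g) (g)) (h (g) (m) (g)))) : B
(q (q (q (m) (h (g) (m) (g)) (g)) (h (h (g) (m) (g)) (q (m) (g) (g)) (h (g) (m) (g))) (h (h (g) (m) (g)) (q (m) (g) (g)) (h (g) (m) (g)))) (h (h (h (g) (m) (g)) (q (m) (g) (g)) (g)) (q (m) (h (g) (m) (g)) (h (g) (m) (g))) (h (h (g) (m) (g)) (q (m) (g) (g)) (h (g) (m) (g)))) (h (h (h (g) (m) (g)) (q (m) (g) (g)) (h (g) (m) (g))) (q (q (m) (g) (g)) (h (g) (m) (g)) (h (g) (m) (g))) (h (h (g) (m) (g)) (q (m) (g) (g)) (h (g) (m) (g))))) : A

well-sorted; sort = A


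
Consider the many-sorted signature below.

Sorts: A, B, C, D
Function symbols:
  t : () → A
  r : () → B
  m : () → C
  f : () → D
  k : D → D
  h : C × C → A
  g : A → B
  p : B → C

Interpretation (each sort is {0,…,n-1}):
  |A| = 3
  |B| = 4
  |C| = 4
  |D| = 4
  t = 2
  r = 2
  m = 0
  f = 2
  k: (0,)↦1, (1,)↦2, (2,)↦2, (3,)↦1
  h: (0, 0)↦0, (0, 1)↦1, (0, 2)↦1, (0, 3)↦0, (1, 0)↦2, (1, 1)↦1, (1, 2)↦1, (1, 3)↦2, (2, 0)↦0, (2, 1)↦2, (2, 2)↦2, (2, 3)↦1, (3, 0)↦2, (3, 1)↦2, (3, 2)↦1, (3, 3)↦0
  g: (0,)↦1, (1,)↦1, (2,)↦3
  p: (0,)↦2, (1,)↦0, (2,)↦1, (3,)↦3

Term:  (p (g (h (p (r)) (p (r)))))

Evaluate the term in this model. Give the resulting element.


value = 0

  r = 2
  (p (r)) = p(2,) = 1
  r = 2
  (p (r)) = p(2,) = 1
  (h (p (r)) (p (r))) = h(1, 1) = 1
  (g (h (p (r)) (p (r)))) = g(1,) = 1
  (p (g (h (p (r)) (p (r))))) = p(1,) = 0


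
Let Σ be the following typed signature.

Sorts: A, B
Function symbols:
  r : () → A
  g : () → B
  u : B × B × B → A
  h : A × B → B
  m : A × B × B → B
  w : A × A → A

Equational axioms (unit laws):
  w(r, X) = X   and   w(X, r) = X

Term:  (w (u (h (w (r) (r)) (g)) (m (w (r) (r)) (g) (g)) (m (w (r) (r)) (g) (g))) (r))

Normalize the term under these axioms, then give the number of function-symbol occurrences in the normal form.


size = 12

1. (w (u (h (w (r) (r)) (g)) (m (w (r) (r)) (g) (g)) (m (w (r) (r)) (g) (g))) (r))  →  (u (h (w (r) (r)) (g)) (m (w (r) (r)) (g) (g)) (m (w (r) (r)) (g) (g)))
2. (u (h (w (r) (r)) (g)) (m (w (r) (r)) (g) (g)) (m (w (r) (r)) (g) (g)))  →  (u (h (r) (g)) (m (w (r) (r)) (g) (g)) (m (w (r) (r)) (g) (g)))
3. (u (h (r) (g)) (m (w (r) (r)) (g) (g)) (m (w (r) (r)) (g) (g)))  →  (u (h (r) (g)) (m (r) (g) (g)) (m (w (r) (r)) (g) (g)))
4. (u (h (r) (g)) (m (r) (g) (g)) (m (w (r) (r)) (g) (g)))  →  (u (h (r) (g)) (m (r) (g) (g)) (m (r) (g) (g)))
normal form: (u (h (r) (g)) (m (r) (g) (g)) (m (r) (g) (g)))


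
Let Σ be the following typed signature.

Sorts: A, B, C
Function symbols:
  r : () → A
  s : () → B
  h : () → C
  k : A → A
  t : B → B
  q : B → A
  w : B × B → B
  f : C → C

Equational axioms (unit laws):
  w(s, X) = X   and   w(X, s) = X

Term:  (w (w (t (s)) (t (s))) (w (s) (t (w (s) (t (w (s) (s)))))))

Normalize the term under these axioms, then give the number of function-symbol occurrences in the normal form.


1. (w (w (t (s)) (t (s))) (w (s) (t (w (s) (t (w (s) (s)))))))  →  (w (w (t (s)) (t (s))) (t (w (s) (t (w (s) (s))))))
2. (w (w (t (s)) (t (s))) (t (w (s) (t (w (s) (s))))))  →  (w (w (t (s)) (t (s))) (t (t (w (s) (s)))))
3. (w (w (t (s)) (t (s))) (t (t (w (s) (s)))))  →  (w (w (t (s)) (t (s))) (t (t (s))))
normal form: (w (w (t (s)) (t (s))) (t (t (s))))

size = 9


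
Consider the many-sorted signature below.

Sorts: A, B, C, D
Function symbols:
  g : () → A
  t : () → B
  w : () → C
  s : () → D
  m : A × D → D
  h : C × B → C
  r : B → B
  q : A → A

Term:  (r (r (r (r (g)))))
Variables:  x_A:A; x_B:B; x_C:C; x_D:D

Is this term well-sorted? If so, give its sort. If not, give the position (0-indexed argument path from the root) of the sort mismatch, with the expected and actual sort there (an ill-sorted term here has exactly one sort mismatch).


        (g) : A
      (r (g)) : ✗ arg 0 at [0, 0, 0, 0] has sort A, expected B

ill-sorted at position [0, 0, 0, 0]: expected B, got A


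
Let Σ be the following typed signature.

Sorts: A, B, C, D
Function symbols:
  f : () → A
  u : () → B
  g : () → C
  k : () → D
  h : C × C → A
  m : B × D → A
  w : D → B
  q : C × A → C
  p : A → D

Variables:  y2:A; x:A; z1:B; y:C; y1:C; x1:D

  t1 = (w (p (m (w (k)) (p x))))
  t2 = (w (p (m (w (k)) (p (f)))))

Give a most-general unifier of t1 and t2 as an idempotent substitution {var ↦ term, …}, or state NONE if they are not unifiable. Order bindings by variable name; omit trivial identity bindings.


{x ↦ (f)}


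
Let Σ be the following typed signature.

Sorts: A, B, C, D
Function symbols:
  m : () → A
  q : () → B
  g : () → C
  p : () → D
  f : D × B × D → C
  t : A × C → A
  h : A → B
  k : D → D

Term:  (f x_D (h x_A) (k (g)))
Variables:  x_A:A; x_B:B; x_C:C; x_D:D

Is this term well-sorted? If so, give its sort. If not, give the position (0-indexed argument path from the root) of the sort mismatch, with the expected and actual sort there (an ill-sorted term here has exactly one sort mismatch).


  x_D : D
    x_A : A
  (h x_A) : B
    (g) : C
  (k (g)) : ✗ arg 0 at [2, 0] has sort C, expected D

ill-sorted at position [2, 0]: expected D, got C


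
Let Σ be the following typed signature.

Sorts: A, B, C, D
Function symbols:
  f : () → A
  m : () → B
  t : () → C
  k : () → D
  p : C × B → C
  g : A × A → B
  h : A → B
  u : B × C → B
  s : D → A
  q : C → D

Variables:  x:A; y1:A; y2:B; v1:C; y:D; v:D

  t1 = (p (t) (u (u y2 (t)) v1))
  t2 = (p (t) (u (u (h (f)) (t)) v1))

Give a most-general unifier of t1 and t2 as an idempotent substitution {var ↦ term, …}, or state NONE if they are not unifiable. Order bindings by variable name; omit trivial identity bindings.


{y2 ↦ (h (f))}


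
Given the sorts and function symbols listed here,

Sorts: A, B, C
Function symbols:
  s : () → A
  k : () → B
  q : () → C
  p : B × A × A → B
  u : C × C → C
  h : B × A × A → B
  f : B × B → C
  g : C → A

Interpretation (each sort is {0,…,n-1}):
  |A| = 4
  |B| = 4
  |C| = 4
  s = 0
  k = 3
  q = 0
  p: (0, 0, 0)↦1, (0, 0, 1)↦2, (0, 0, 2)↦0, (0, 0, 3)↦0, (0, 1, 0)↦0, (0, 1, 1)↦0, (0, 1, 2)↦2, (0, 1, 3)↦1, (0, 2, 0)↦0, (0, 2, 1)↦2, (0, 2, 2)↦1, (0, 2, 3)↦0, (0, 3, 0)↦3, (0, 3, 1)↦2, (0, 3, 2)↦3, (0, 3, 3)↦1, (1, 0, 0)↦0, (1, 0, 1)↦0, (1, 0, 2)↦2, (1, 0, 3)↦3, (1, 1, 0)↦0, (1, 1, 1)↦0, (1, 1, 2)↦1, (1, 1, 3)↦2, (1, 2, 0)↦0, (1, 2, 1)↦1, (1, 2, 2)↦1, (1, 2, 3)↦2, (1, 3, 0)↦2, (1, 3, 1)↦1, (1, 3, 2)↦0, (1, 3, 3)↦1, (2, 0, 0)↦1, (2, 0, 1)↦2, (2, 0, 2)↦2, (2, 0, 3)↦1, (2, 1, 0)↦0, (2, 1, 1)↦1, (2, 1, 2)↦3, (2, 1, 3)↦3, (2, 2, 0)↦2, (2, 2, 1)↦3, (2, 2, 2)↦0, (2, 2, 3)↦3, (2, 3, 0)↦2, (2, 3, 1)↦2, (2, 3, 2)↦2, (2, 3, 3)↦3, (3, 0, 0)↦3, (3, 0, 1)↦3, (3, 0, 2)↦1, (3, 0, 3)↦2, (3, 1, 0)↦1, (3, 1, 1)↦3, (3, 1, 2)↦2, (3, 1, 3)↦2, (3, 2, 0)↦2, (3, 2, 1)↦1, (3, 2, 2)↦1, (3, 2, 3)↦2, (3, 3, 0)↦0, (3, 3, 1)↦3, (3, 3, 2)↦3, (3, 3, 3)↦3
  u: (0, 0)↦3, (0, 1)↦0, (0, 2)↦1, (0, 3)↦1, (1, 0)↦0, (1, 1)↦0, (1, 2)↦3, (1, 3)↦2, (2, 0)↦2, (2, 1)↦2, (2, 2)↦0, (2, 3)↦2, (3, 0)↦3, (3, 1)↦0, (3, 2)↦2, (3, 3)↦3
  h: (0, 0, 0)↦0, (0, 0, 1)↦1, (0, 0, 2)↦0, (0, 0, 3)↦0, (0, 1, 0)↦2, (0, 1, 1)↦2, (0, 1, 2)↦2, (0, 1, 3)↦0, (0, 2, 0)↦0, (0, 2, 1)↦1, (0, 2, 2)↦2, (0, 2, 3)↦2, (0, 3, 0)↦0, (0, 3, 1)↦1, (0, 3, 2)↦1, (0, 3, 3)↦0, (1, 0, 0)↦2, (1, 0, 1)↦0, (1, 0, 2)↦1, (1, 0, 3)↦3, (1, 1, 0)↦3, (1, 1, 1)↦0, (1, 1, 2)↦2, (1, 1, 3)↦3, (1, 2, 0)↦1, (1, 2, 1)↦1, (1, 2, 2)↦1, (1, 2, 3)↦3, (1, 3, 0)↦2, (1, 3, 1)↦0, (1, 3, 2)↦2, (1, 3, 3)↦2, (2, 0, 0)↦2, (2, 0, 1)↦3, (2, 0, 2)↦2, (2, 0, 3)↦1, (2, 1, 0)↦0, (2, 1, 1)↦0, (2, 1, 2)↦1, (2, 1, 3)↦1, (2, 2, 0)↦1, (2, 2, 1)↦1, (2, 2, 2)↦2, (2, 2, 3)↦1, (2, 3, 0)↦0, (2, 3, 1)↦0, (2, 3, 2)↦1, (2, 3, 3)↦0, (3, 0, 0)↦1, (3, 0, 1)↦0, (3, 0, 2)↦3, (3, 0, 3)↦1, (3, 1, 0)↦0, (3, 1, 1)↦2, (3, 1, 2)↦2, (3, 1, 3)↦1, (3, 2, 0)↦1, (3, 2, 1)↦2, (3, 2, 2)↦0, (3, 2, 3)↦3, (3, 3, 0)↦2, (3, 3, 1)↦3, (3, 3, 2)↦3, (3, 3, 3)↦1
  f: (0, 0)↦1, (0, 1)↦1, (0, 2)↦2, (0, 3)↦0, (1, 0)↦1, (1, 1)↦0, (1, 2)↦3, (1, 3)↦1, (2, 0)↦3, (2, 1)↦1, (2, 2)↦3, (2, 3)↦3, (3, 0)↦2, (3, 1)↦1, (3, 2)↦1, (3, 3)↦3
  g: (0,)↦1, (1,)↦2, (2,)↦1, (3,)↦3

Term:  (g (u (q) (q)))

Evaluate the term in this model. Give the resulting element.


value = 3

  q = 0
  q = 0
  (u (q) (q)) = u(0, 0) = 3
  (g (u (q) (q))) = g(3,) = 3


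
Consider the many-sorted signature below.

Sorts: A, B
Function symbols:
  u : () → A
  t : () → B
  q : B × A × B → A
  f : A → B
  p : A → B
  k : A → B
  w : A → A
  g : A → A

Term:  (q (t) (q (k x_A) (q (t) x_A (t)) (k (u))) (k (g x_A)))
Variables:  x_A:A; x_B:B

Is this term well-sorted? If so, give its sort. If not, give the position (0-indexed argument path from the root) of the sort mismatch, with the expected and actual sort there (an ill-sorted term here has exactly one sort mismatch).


well-sorted; sort = A

  (t) : B
      x_A : A
    (k x_A) : B
      (t) : B
      x_A : A
      (t) : B
    (q (t) x_A (t)) : A
      (u) : A
    (k (u)) : B
  (q (k x_A) (q (t) x_A (t)) (k (u))) : A
      x_A : A
    (g x_A) : A
  (k (g x_A)) : B
(q (t) (q (k x_A) (q (t) x_A (t)) (k (u))) (k (g x_A))) : A


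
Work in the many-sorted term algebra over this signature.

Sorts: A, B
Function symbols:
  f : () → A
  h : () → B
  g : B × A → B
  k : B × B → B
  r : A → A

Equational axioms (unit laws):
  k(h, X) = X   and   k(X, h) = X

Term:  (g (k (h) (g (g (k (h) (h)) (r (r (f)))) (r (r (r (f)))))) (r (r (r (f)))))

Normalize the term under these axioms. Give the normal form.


1. (g (k (h) (g (g (k (h) (h)) (r (r (f)))) (r (r (r (f)))))) (r (r (r (f)))))  →  (g (g (g (k (h) (h)) (r (r (f)))) (r (r (r (f))))) (r (r (r (f)))))
2. (g (g (g (k (h) (h)) (r (r (f)))) (r (r (r (f))))) (r (r (r (f)))))  →  (g (g (g (h) (r (r (f)))) (r (r (r (f))))) (r (r (r (f)))))

normal form = (g (g (g (h) (r (r (f)))) (r (r (r (f))))) (r (r (r (f)))))


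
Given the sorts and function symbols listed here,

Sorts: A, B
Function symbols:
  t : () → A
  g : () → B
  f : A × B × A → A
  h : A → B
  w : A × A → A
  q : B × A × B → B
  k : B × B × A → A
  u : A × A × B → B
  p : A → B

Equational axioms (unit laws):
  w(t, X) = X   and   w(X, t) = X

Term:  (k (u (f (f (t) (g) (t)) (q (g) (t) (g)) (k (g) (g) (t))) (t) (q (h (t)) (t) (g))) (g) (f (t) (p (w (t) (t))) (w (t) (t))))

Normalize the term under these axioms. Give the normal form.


1. (k (u (f (f (t) (g) (t)) (q (g) (t) (g)) (k (g) (g) (t))) (t) (q (h (t)) (t) (g))) (g) (f (t) (p (w (t) (t))) (w (t) (t))))  →  (k (u (f (f (t) (g) (t)) (q (g) (t) (g)) (k (g) (g) (t))) (t) (q (h (t)) (t) (g))) (g) (f (t) (p (t)) (w (t) (t))))
2. (k (u (f (f (t) (g) (t)) (q (g) (t) (g)) (k (g) (g) (t))) (t) (q (h (t)) (t) (g))) (g) (f (t) (p (t)) (w (t) (t))))  →  (k (u (f (f (t) (g) (t)) (q (g) (t) (g)) (k (g) (g) (t))) (t) (q (h (t)) (t) (g))) (g) (f (t) (p (t)) (t)))

normal form = (k (u (f (f (t) (g) (t)) (q (g) (t) (g)) (k (g) (g) (t))) (t) (q (h (t)) (t) (g))) (g) (f (t) (p (t)) (t)))


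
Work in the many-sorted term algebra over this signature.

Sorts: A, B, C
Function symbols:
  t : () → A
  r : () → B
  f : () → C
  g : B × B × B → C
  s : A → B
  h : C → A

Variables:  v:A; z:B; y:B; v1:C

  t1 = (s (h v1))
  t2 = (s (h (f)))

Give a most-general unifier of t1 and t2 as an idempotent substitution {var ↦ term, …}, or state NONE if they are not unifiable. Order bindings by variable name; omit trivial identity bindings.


{v1 ↦ (f)}


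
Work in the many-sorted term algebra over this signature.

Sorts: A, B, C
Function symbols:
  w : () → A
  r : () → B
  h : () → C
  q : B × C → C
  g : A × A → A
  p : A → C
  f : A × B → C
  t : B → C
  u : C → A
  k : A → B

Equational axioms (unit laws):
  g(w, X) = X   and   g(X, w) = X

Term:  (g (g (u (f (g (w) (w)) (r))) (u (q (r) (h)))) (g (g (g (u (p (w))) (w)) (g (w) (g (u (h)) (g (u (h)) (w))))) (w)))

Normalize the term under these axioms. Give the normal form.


1. (g (g (u (f (g (w) (w)) (r))) (u (q (r) (h)))) (g (g (g (u (p (w))) (w)) (g (w) (g (u (h)) (g (u (h)) (w))))) (w)))  →  (g (g (u (f (w) (r))) (u (q (r) (h)))) (g (g (g (u (p (w))) (w)) (g (w) (g (u (h)) (g (u (h)) (w))))) (w)))
2. (g (g (u (f (w) (r))) (u (q (r) (h)))) (g (g (g (u (p (w))) (w)) (g (w) (g (u (h)) (g (u (h)) (w))))) (w)))  →  (g (g (u (f (w) (r))) (u (q (r) (h)))) (g (g (u (p (w))) (w)) (g (w) (g (u (h)) (g (u (h)) (w))))))
3. (g (g (u (f (w) (r))) (u (q (r) (h)))) (g (g (u (p (w))) (w)) (g (w) (g (u (h)) (g (u (h)) (w))))))  →  (g (g (u (f (w) (r))) (u (q (r) (h)))) (g (u (p (w))) (g (w) (g (u (h)) (g (u (h)) (w))))))
4. (g (g (u (f (w) (r))) (u (q (r) (h)))) (g (u (p (w))) (g (w) (g (u (h)) (g (u (h)) (w))))))  →  (g (g (u (f (w) (r))) (u (q (r) (h)))) (g (u (p (w))) (g (u (h)) (g (u (h)) (w)))))
5. (g (g (u (f (w) (r))) (u (q (r) (h)))) (g (u (p (w))) (g (u (h)) (g (u (h)) (w)))))  →  (g (g (u (f (w) (r))) (u (q (r) (h)))) (g (u (p (w))) (g (u (h)) (u (h)))))

normal form = (g (g (u (f (w) (r))) (u (q (r) (h)))) (g (u (p (w))) (g (u (h)) (u (h)))))
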